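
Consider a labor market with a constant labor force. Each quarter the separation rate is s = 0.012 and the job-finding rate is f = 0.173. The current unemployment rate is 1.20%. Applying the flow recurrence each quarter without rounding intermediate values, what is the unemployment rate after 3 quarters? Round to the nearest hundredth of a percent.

With a fixed labor force, u_{t+1} = u_t + s·(1−u_t) − f·u_t = u_t·(1−s−f) + s.
Here 1−s−f = 0.815 and s = 0.012.
u_1 = 0.012000 × 0.815 + 0.012 = 0.021780.
u_2 = 0.021780 × 0.815 + 0.012 = 0.029751.
u_3 = 0.029751 × 0.815 + 0.012 = 0.036247.

Unemployment rate after three quarters ≈ 3.62%.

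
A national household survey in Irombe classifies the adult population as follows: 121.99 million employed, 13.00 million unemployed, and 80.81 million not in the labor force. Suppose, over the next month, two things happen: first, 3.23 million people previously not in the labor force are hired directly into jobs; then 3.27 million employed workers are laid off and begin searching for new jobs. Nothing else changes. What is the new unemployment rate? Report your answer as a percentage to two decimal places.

Initially, labor force = 121.99 + 13.00 = 134.99 million, so u = 13.00/134.99 = 9.63%.
After the first change, employed and labor force both rise by 3.23; unemployed unchanged → E = 125.22, U = 13.00, labor force = 138.22 million.
After the second change, employed falls and unemployed rises by 3.27; labor force unchanged → E = 121.95, U = 16.27, labor force = 138.22 million.
New unemployment rate = 16.27 / 138.22 = 11.77%.

New unemployment rate ≈ 11.77%.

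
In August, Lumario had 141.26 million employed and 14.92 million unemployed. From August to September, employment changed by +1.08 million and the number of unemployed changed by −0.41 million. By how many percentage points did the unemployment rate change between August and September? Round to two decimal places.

August: labor force = 141.26 + 14.92 = 156.18; u = 14.92/156.18 = 9.55%.
September: labor force = 142.34 + 14.51 = 156.85; u = 14.51/156.85 = 9.25%.
Change = 9.25% − 9.55% = −0.30 pp.

The unemployment rate changed by −0.30 percentage points.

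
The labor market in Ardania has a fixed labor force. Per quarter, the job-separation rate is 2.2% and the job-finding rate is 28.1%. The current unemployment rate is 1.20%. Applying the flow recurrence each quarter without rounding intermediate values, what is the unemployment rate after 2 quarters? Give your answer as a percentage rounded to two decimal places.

With a fixed labor force, u_{t+1} = u_t + s·(1−u_t) − f·u_t = u_t·(1−s−f) + s.
Here 1−s−f = 0.697 and s = 0.022.
u_1 = 0.012000 × 0.697 + 0.022 = 0.030364.
u_2 = 0.030364 × 0.697 + 0.022 = 0.043164.

Unemployment rate after two quarters ≈ 4.32%.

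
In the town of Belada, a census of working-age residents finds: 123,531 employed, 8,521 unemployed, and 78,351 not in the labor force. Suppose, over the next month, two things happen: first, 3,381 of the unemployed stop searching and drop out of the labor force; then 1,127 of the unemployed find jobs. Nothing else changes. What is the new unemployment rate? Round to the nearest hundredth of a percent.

New unemployment rate ≈ 3.12%.

Initially, labor force = 123,531 + 8,521 = 132,052, so u = 8,521/132,052 = 6.45%.
After the first change, unemployed and labor force both fall by 3,381 → E = 123,531, U = 5,140, labor force = 128,671.
After the second change, unemployed falls and employed rises by 1,127; labor force unchanged → E = 124,658, U = 4,013, labor force = 128,671.
New unemployment rate = 4,013 / 128,671 = 3.12%.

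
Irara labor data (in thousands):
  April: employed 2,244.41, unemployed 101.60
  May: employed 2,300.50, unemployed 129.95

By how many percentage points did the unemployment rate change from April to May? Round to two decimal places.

April: labor force = 2,244.41 + 101.60 = 2,346.01; u = 101.60/2,346.01 = 4.33%.
May: labor force = 2,300.50 + 129.95 = 2,430.45; u = 129.95/2,430.45 = 5.35%.
Change = 5.35% − 4.33% = +1.02 pp.

The unemployment rate changed by +1.02 percentage points.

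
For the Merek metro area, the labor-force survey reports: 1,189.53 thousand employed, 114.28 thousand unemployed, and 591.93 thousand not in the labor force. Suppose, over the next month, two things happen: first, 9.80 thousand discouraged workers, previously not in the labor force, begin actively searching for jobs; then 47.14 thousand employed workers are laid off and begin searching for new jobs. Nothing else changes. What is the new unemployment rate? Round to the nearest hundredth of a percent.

New unemployment rate ≈ 13.03%.

Initially, labor force = 1,189.53 + 114.28 = 1,303.81 thousand, so u = 114.28/1,303.81 = 8.77%.
After the first change, unemployed and labor force both rise by 9.80 → E = 1,189.53, U = 124.08, labor force = 1,313.61 thousand.
After the second change, employed falls and unemployed rises by 47.14; labor force unchanged → E = 1,142.39, U = 171.22, labor force = 1,313.61 thousand.
New unemployment rate = 171.22 / 1,313.61 = 13.03%.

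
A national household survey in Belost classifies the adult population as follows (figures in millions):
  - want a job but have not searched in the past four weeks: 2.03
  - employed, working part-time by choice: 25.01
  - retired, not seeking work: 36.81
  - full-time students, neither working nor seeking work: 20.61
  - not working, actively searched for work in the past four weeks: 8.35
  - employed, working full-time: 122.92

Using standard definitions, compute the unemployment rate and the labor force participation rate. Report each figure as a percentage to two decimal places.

Employed = 25.01 + 122.92 = 147.93 million.
Unemployed = 8.35 million.
Labor force = 147.93 + 8.35 = 156.28 million.
Not in labor force = 2.03 + 36.81 + 20.61 = 59.45 million (those not working and not actively searching are outside the labor force — including those who want a job but have given up searching).
Civilian working-age population = 156.28 + 59.45 = 215.73 million.
Unemployment rate = 8.35 / 156.28 = 5.34%.
Labor force participation rate = 156.28 / 215.73 = 72.44%.

Unemployment rate ≈ 5.34%; labor force participation rate ≈ 72.44%.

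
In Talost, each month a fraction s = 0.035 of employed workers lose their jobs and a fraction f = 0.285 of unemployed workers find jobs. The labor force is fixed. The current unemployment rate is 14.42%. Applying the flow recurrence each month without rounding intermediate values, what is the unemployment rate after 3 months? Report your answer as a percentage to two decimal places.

Unemployment rate after three months ≈ 12.03%.

With a fixed labor force, u_{t+1} = u_t + s·(1−u_t) − f·u_t = u_t·(1−s−f) + s.
Here 1−s−f = 0.680 and s = 0.035.
u_1 = 0.144200 × 0.680 + 0.035 = 0.133056.
u_2 = 0.133056 × 0.680 + 0.035 = 0.125478.
u_3 = 0.125478 × 0.680 + 0.035 = 0.120325.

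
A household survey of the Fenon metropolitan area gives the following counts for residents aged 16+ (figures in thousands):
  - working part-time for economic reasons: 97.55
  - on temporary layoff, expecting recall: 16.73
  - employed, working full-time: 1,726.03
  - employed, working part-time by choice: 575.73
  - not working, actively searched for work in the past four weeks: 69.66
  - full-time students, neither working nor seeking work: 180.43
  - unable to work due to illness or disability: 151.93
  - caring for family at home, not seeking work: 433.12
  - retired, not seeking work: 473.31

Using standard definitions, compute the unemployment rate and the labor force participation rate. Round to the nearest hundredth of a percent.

Employed = 97.55 + 1,726.03 + 575.73 = 2,399.31 thousand (anyone who worked, including part-time for economic reasons, counts as employed).
Unemployed = 16.73 + 69.66 = 86.39 thousand (jobless and actively searching, or on temporary layoff).
Labor force = 2,399.31 + 86.39 = 2,485.70 thousand.
Not in labor force = 180.43 + 151.93 + 433.12 + 473.31 = 1,238.79 thousand (those not working and not actively searching are outside the labor force).
Civilian working-age population = 2,485.70 + 1,238.79 = 3,724.49 thousand.
Unemployment rate = 86.39 / 2,485.70 = 3.48%.
Labor force participation rate = 2,485.70 / 3,724.49 = 66.74%.

Unemployment rate ≈ 3.48%; labor force participation rate ≈ 66.74%.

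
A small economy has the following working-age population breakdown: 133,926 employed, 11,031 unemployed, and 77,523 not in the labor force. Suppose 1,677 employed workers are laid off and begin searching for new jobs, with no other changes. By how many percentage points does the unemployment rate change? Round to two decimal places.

Initially, labor force = 133,926 + 11,031 = 144,957, so u = 11,031/144,957 = 7.61%.
After the change, employed falls and unemployed rises by 1,677; labor force unchanged → E = 132,249, U = 12,708, labor force = 144,957.
New unemployment rate = 12,708 / 144,957 = 8.77%.
Change = 8.77% − 7.61% = +1.16 percentage points.

The unemployment rate changes by +1.16 percentage points.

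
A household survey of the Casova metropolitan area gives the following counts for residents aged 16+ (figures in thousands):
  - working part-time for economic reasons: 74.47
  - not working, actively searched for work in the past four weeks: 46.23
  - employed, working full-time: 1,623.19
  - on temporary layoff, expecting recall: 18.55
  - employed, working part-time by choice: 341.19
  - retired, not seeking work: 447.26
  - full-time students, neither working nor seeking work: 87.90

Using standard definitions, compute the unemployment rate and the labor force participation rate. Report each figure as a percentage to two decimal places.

Unemployment rate ≈ 3.08%; labor force participation rate ≈ 79.72%.

Employed = 74.47 + 1,623.19 + 341.19 = 2,038.85 thousand (anyone who worked, including part-time for economic reasons, counts as employed).
Unemployed = 46.23 + 18.55 = 64.78 thousand (jobless and actively searching, or on temporary layoff).
Labor force = 2,038.85 + 64.78 = 2,103.63 thousand.
Not in labor force = 447.26 + 87.90 = 535.16 thousand (those not working and not actively searching are outside the labor force).
Civilian working-age population = 2,103.63 + 535.16 = 2,638.79 thousand.
Unemployment rate = 64.78 / 2,103.63 = 3.08%.
Labor force participation rate = 2,103.63 / 2,638.79 = 79.72%.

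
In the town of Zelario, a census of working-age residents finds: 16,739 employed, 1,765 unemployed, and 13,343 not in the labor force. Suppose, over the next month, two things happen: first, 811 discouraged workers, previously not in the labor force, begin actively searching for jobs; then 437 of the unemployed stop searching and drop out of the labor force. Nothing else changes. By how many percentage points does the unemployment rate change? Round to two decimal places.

Initially, labor force = 16,739 + 1,765 = 18,504, so u = 1,765/18,504 = 9.54%.
After the first change, unemployed and labor force both rise by 811 → E = 16,739, U = 2,576, labor force = 19,315.
After the second change, unemployed and labor force both fall by 437 → E = 16,739, U = 2,139, labor force = 18,878.
New unemployment rate = 2,139 / 18,878 = 11.33%.
Change = 11.33% − 9.54% = +1.79 percentage points.

The unemployment rate changes by +1.79 percentage points.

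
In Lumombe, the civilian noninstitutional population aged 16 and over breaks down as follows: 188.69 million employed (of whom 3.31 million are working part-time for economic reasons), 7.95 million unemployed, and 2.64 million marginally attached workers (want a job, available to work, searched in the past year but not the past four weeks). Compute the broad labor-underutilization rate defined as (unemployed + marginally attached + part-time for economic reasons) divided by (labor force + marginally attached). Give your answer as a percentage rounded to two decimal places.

Broad underutilization rate ≈ 6.98%.

Labor force = 188.69 + 7.95 = 196.64 million.
Numerator = 7.95 + 2.64 + 3.31 = 13.90 million.
Denominator = 196.64 + 2.64 = 199.28 million.
Broad rate = 13.90 / 199.28 = 6.98%.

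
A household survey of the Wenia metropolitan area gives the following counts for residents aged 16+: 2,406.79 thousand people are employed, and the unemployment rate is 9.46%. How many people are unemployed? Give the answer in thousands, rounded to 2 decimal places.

About 251.47 thousand are unemployed.

Let U be the number unemployed. The labor force is E + U, and U/(E+U) = 0.0946.
So U = 0.0946 × 2,406.79 / (1 − 0.0946) = 227.6823 / 0.9054 ≈ 251.47 thousand.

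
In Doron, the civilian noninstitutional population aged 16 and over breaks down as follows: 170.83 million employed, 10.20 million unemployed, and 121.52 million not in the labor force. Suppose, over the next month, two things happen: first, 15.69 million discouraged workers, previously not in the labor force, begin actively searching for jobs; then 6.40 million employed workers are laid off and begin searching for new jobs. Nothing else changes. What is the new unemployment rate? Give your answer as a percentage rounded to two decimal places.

New unemployment rate ≈ 16.41%.

Initially, labor force = 170.83 + 10.20 = 181.03 million, so u = 10.20/181.03 = 5.63%.
After the first change, unemployed and labor force both rise by 15.69 → E = 170.83, U = 25.89, labor force = 196.72 million.
After the second change, employed falls and unemployed rises by 6.40; labor force unchanged → E = 164.43, U = 32.29, labor force = 196.72 million.
New unemployment rate = 32.29 / 196.72 = 16.41%.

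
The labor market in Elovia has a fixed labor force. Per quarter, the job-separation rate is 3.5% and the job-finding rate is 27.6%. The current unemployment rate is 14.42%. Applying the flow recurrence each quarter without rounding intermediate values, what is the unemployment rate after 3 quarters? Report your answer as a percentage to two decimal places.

With a fixed labor force, u_{t+1} = u_t + s·(1−u_t) − f·u_t = u_t·(1−s−f) + s.
Here 1−s−f = 0.689 and s = 0.035.
u_1 = 0.144200 × 0.689 + 0.035 = 0.134354.
u_2 = 0.134354 × 0.689 + 0.035 = 0.127570.
u_3 = 0.127570 × 0.689 + 0.035 = 0.122896.

Unemployment rate after three quarters ≈ 12.29%.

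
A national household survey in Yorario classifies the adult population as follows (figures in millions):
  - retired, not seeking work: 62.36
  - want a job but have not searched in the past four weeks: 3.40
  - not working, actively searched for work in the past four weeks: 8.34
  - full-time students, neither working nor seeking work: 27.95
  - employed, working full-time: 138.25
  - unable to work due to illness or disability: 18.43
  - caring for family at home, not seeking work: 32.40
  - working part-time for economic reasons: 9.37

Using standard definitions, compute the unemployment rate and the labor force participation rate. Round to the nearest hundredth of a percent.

Unemployment rate ≈ 5.35%; labor force participation rate ≈ 51.90%.

Employed = 138.25 + 9.37 = 147.62 million (anyone who worked, including part-time for economic reasons, counts as employed).
Unemployed = 8.34 million.
Labor force = 147.62 + 8.34 = 155.96 million.
Not in labor force = 62.36 + 3.40 + 27.95 + 18.43 + 32.40 = 144.54 million (those not working and not actively searching are outside the labor force — including those who want a job but have given up searching).
Civilian working-age population = 155.96 + 144.54 = 300.50 million.
Unemployment rate = 8.34 / 155.96 = 5.35%.
Labor force participation rate = 155.96 / 300.50 = 51.90%.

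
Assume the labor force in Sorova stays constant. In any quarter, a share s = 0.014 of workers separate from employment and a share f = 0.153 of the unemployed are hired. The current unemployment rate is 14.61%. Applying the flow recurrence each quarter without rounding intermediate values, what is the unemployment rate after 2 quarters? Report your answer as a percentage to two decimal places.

Unemployment rate after two quarters ≈ 12.70%.

With a fixed labor force, u_{t+1} = u_t + s·(1−u_t) − f·u_t = u_t·(1−s−f) + s.
Here 1−s−f = 0.833 and s = 0.014.
u_1 = 0.146100 × 0.833 + 0.014 = 0.135701.
u_2 = 0.135701 × 0.833 + 0.014 = 0.127039.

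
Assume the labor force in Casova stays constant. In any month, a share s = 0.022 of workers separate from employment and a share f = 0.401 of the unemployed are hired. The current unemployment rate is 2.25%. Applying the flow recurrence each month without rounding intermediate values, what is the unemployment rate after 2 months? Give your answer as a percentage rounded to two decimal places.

With a fixed labor force, u_{t+1} = u_t + s·(1−u_t) − f·u_t = u_t·(1−s−f) + s.
Here 1−s−f = 0.577 and s = 0.022.
u_1 = 0.022500 × 0.577 + 0.022 = 0.034982.
u_2 = 0.034982 × 0.577 + 0.022 = 0.042185.

Unemployment rate after two months ≈ 4.22%.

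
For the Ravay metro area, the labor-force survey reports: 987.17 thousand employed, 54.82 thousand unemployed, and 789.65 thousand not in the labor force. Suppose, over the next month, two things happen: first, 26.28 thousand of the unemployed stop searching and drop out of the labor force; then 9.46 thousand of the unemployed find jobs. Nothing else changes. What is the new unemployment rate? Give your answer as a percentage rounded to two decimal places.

Initially, labor force = 987.17 + 54.82 = 1,041.99 thousand, so u = 54.82/1,041.99 = 5.26%.
After the first change, unemployed and labor force both fall by 26.28 → E = 987.17, U = 28.54, labor force = 1,015.71 thousand.
After the second change, unemployed falls and employed rises by 9.46; labor force unchanged → E = 996.63, U = 19.08, labor force = 1,015.71 thousand.
New unemployment rate = 19.08 / 1,015.71 = 1.88%.

New unemployment rate ≈ 1.88%.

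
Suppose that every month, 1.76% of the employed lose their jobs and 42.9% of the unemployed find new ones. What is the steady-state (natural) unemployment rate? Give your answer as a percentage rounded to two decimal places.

At steady state the flows balance: s·E = f·U, so U/(E+U) = s/(s+f).
u* = 1.76 / (1.76 + 42.9) = 1.76 / 44.66 = 3.94%.

Steady-state unemployment rate ≈ 3.94%.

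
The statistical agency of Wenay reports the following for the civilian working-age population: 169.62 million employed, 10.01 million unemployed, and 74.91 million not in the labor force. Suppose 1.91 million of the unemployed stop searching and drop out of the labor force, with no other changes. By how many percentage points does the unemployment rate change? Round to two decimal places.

Initially, labor force = 169.62 + 10.01 = 179.63 million, so u = 10.01/179.63 = 5.57%.
After the change, unemployed and labor force both fall by 1.91 → E = 169.62, U = 8.10, labor force = 177.72 million.
New unemployment rate = 8.10 / 177.72 = 4.56%.
Change = 4.56% − 5.57% = −1.01 percentage points.

The unemployment rate changes by −1.01 percentage points.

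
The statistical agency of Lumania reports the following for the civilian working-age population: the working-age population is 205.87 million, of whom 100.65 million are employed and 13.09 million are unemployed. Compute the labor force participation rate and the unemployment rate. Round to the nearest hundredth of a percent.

Labor force participation rate ≈ 55.25%; unemployment rate ≈ 11.51%.

Labor force = employed + unemployed = 100.65 + 13.09 = 113.74 million.
Unemployment rate = 13.09 / 113.74 = 11.51%.
Labor force participation rate = 113.74 / 205.87 = 55.25%.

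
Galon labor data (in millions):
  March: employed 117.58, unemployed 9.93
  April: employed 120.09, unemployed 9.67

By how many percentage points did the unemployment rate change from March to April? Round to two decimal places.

The unemployment rate changed by −0.34 percentage points.

March: labor force = 117.58 + 9.93 = 127.51; u = 9.93/127.51 = 7.79%.
April: labor force = 120.09 + 9.67 = 129.76; u = 9.67/129.76 = 7.45%.
Change = 7.45% − 7.79% = −0.34 pp.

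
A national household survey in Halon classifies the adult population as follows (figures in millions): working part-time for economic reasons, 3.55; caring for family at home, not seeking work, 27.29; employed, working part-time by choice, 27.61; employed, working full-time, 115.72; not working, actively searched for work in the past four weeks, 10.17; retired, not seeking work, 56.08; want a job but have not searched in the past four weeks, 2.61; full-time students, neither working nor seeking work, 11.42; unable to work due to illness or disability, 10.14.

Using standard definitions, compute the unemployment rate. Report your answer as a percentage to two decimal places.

Employed = 3.55 + 27.61 + 115.72 = 146.88 million (anyone who worked, including part-time for economic reasons, counts as employed).
Unemployed = 10.17 million.
Labor force = 146.88 + 10.17 = 157.05 million.
Unemployment rate = 10.17 / 157.05 = 6.48%.

Unemployment rate ≈ 6.48%.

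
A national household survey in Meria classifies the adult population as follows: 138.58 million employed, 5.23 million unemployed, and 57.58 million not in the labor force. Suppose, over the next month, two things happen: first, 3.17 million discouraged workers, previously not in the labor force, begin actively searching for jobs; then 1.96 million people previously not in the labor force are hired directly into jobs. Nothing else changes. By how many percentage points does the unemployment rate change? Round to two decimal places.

The unemployment rate changes by +2.00 percentage points.

Initially, labor force = 138.58 + 5.23 = 143.81 million, so u = 5.23/143.81 = 3.64%.
After the first change, unemployed and labor force both rise by 3.17 → E = 138.58, U = 8.40, labor force = 146.98 million.
After the second change, employed and labor force both rise by 1.96; unemployed unchanged → E = 140.54, U = 8.40, labor force = 148.94 million.
New unemployment rate = 8.40 / 148.94 = 5.64%.
Change = 5.64% − 3.64% = +2.00 percentage points.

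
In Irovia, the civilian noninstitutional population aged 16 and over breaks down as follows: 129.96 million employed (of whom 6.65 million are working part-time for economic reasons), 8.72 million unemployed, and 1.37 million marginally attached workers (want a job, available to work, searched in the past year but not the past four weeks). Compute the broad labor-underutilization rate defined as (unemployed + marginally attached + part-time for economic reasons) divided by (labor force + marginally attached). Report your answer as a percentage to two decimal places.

Labor force = 129.96 + 8.72 = 138.68 million.
Numerator = 8.72 + 1.37 + 6.65 = 16.74 million.
Denominator = 138.68 + 1.37 = 140.05 million.
Broad rate = 16.74 / 140.05 = 11.95%.

Broad underutilization rate ≈ 11.95%.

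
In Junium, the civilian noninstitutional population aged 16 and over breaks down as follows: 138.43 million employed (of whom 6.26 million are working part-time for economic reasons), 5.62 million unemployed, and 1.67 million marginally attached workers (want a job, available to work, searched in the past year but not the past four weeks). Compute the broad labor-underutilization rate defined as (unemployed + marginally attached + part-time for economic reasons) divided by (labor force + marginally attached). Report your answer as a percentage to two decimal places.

Labor force = 138.43 + 5.62 = 144.05 million.
Numerator = 5.62 + 1.67 + 6.26 = 13.55 million.
Denominator = 144.05 + 1.67 = 145.72 million.
Broad rate = 13.55 / 145.72 = 9.30%.

Broad underutilization rate ≈ 9.30%.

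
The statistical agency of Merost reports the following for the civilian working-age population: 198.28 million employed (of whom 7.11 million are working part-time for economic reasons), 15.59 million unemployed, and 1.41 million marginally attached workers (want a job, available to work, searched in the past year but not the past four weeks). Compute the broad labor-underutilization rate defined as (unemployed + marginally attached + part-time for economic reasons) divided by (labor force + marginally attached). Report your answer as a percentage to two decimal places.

Labor force = 198.28 + 15.59 = 213.87 million.
Numerator = 15.59 + 1.41 + 7.11 = 24.11 million.
Denominator = 213.87 + 1.41 = 215.28 million.
Broad rate = 24.11 / 215.28 = 11.20%.

Broad underutilization rate ≈ 11.20%.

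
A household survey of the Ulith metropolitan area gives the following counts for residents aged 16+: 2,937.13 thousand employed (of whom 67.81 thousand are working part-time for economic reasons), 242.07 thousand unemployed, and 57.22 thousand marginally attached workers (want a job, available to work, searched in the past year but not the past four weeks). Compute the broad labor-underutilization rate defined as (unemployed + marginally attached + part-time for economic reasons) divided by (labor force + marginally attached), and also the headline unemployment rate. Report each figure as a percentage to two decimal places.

Broad underutilization rate ≈ 11.34%; headline unemployment rate ≈ 7.61%.

Labor force = 2,937.13 + 242.07 = 3,179.20 thousand.
Numerator = 242.07 + 57.22 + 67.81 = 367.10 thousand.
Denominator = 3,179.20 + 57.22 = 3,236.42 thousand.
Broad rate = 367.10 / 3,236.42 = 11.34%.
Headline unemployment rate = 242.07 / 3,179.20 = 7.61%.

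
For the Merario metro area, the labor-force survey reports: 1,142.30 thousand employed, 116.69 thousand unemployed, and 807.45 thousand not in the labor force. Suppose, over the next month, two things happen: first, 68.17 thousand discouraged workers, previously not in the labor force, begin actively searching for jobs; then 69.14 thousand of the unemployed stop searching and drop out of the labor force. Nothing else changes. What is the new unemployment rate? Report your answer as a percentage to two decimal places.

New unemployment rate ≈ 9.20%.

Initially, labor force = 1,142.30 + 116.69 = 1,258.99 thousand, so u = 116.69/1,258.99 = 9.27%.
After the first change, unemployed and labor force both rise by 68.17 → E = 1,142.30, U = 184.86, labor force = 1,327.16 thousand.
After the second change, unemployed and labor force both fall by 69.14 → E = 1,142.30, U = 115.72, labor force = 1,258.02 thousand.
New unemployment rate = 115.72 / 1,258.02 = 9.20%.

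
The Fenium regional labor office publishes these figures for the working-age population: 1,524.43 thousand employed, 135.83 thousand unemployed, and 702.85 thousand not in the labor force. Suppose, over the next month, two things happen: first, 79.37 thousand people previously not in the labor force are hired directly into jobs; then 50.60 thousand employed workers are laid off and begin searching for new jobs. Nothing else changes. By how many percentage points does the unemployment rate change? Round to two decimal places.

Initially, labor force = 1,524.43 + 135.83 = 1,660.26 thousand, so u = 135.83/1,660.26 = 8.18%.
After the first change, employed and labor force both rise by 79.37; unemployed unchanged → E = 1,603.80, U = 135.83, labor force = 1,739.63 thousand.
After the second change, employed falls and unemployed rises by 50.60; labor force unchanged → E = 1,553.20, U = 186.43, labor force = 1,739.63 thousand.
New unemployment rate = 186.43 / 1,739.63 = 10.72%.
Change = 10.72% − 8.18% = +2.54 percentage points.

The unemployment rate changes by +2.54 percentage points.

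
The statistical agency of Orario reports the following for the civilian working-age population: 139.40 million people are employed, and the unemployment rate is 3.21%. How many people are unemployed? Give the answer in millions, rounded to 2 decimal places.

About 4.62 million are unemployed.

Let U be the number unemployed. The labor force is E + U, and U/(E+U) = 0.0321.
So U = 0.0321 × 139.40 / (1 − 0.0321) = 4.4747 / 0.9679 ≈ 4.62 million.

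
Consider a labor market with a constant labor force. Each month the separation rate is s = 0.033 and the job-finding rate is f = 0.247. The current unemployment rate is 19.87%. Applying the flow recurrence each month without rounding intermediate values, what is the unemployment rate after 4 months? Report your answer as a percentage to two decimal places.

With a fixed labor force, u_{t+1} = u_t + s·(1−u_t) − f·u_t = u_t·(1−s−f) + s.
Here 1−s−f = 0.720 and s = 0.033.
u_1 = 0.198700 × 0.720 + 0.033 = 0.176064.
u_2 = 0.176064 × 0.720 + 0.033 = 0.159766.
u_3 = 0.159766 × 0.720 + 0.033 = 0.148032.
u_4 = 0.148032 × 0.720 + 0.033 = 0.139583.

Unemployment rate after four months ≈ 13.96%.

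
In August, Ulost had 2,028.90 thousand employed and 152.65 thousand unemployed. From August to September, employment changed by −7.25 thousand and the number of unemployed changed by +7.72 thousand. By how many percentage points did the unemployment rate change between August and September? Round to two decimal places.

The unemployment rate changed by +0.35 percentage points.

August: labor force = 2,028.90 + 152.65 = 2,181.55; u = 152.65/2,181.55 = 7.00%.
September: labor force = 2,021.65 + 160.37 = 2,182.02; u = 160.37/2,182.02 = 7.35%.
Change = 7.35% − 7.00% = +0.35 pp.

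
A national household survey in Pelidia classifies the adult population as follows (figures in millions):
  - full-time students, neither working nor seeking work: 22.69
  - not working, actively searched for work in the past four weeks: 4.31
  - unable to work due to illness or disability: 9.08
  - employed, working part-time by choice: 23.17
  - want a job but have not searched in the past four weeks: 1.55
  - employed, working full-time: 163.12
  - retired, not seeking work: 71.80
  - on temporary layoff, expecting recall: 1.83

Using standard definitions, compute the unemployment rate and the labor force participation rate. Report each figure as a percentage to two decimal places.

Employed = 23.17 + 163.12 = 186.29 million.
Unemployed = 4.31 + 1.83 = 6.14 million (jobless and actively searching, or on temporary layoff).
Labor force = 186.29 + 6.14 = 192.43 million.
Not in labor force = 22.69 + 9.08 + 1.55 + 71.80 = 105.12 million (those not working and not actively searching are outside the labor force — including those who want a job but have given up searching).
Civilian working-age population = 192.43 + 105.12 = 297.55 million.
Unemployment rate = 6.14 / 192.43 = 3.19%.
Labor force participation rate = 192.43 / 297.55 = 64.67%.

Unemployment rate ≈ 3.19%; labor force participation rate ≈ 64.67%.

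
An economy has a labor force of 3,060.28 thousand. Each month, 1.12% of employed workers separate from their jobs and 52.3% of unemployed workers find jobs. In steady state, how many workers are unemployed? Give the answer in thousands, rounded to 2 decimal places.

About 64.16 thousand are unemployed in steady state.

Steady-state unemployment rate u* = s/(s+f) = 1.12/(1.12+52.3) = 0.020966.
Unemployed = u* × labor force = 0.020966 × 3,060.28 ≈ 64.16 thousand.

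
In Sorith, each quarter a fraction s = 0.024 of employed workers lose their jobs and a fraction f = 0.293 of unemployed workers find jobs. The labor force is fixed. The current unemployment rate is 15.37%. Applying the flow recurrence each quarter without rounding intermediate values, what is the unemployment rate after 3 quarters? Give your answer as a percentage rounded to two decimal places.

With a fixed labor force, u_{t+1} = u_t + s·(1−u_t) − f·u_t = u_t·(1−s−f) + s.
Here 1−s−f = 0.683 and s = 0.024.
u_1 = 0.153700 × 0.683 + 0.024 = 0.128977.
u_2 = 0.128977 × 0.683 + 0.024 = 0.112091.
u_3 = 0.112091 × 0.683 + 0.024 = 0.100558.

Unemployment rate after three quarters ≈ 10.06%.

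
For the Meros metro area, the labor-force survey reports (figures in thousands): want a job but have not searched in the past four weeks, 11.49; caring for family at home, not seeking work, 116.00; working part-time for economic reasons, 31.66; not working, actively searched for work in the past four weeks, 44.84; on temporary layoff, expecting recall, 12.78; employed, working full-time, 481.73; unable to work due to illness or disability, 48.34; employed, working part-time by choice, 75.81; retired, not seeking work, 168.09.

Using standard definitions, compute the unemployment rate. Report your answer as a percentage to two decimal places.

Employed = 31.66 + 481.73 + 75.81 = 589.20 thousand (anyone who worked, including part-time for economic reasons, counts as employed).
Unemployed = 44.84 + 12.78 = 57.62 thousand (jobless and actively searching, or on temporary layoff).
Labor force = 589.20 + 57.62 = 646.82 thousand.
Unemployment rate = 57.62 / 646.82 = 8.91%.

Unemployment rate ≈ 8.91%.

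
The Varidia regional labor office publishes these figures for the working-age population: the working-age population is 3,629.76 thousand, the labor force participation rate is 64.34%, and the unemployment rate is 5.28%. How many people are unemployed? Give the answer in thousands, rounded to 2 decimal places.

About 123.31 thousand are unemployed.

Labor force = 0.6434 × 3,629.76 = 2,335.39 thousand.
Unemployed = 0.0528 × 2,335.39 ≈ 123.31 thousand.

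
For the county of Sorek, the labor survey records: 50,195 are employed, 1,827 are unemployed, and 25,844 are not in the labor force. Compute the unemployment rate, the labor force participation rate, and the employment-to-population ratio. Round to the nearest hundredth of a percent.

Labor force = employed + unemployed = 50,195 + 1,827 = 52,022.
Working-age population = 52,022 + 25,844 = 77,866.
Unemployment rate = 1,827 / 52,022 = 3.51%.
Labor force participation rate = 52,022 / 77,866 = 66.81%.
Employment-population ratio = 50,195 / 77,866 = 64.46%.

Unemployment rate ≈ 3.51%; labor force participation rate ≈ 66.81%; employment-population ratio ≈ 64.46%.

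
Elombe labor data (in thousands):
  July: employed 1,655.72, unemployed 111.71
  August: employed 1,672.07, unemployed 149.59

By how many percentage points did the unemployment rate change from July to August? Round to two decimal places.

July: labor force = 1,655.72 + 111.71 = 1,767.43; u = 111.71/1,767.43 = 6.32%.
August: labor force = 1,672.07 + 149.59 = 1,821.66; u = 149.59/1,821.66 = 8.21%.
Change = 8.21% − 6.32% = +1.89 pp.

The unemployment rate changed by +1.89 percentage points.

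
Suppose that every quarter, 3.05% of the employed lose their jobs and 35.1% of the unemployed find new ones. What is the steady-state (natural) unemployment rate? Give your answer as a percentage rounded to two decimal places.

At steady state the flows balance: s·E = f·U, so U/(E+U) = s/(s+f).
u* = 3.05 / (3.05 + 35.1) = 3.05 / 38.15 = 7.99%.

Steady-state unemployment rate ≈ 7.99%.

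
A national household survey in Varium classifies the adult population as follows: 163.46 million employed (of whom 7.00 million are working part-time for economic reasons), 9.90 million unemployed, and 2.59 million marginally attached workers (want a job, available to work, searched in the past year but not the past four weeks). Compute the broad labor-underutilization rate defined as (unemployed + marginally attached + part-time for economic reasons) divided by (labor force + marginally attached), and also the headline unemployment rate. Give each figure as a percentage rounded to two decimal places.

Labor force = 163.46 + 9.90 = 173.36 million.
Numerator = 9.90 + 2.59 + 7.00 = 19.49 million.
Denominator = 173.36 + 2.59 = 175.95 million.
Broad rate = 19.49 / 175.95 = 11.08%.
Headline unemployment rate = 9.90 / 173.36 = 5.71%.

Broad underutilization rate ≈ 11.08%; headline unemployment rate ≈ 5.71%.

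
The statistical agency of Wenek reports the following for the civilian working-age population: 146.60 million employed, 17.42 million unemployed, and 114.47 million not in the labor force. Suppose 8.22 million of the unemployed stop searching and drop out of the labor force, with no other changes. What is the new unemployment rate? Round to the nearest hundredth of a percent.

New unemployment rate ≈ 5.91%.

Initially, labor force = 146.60 + 17.42 = 164.02 million, so u = 17.42/164.02 = 10.62%.
After the change, unemployed and labor force both fall by 8.22 → E = 146.60, U = 9.20, labor force = 155.80 million.
New unemployment rate = 9.20 / 155.80 = 5.91%.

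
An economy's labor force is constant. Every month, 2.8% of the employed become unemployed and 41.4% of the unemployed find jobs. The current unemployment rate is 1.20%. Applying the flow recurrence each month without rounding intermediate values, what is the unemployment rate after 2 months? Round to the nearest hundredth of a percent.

Unemployment rate after two months ≈ 4.74%.

With a fixed labor force, u_{t+1} = u_t + s·(1−u_t) − f·u_t = u_t·(1−s−f) + s.
Here 1−s−f = 0.558 and s = 0.028.
u_1 = 0.012000 × 0.558 + 0.028 = 0.034696.
u_2 = 0.034696 × 0.558 + 0.028 = 0.047360.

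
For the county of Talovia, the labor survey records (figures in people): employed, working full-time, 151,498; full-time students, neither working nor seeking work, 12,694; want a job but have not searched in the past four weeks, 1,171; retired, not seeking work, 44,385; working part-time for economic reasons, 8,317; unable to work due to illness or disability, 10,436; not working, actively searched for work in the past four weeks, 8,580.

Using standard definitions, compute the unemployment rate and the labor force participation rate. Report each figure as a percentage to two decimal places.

Unemployment rate ≈ 5.10%; labor force participation rate ≈ 71.03%.

Employed = 151,498 + 8,317 = 159,815 (anyone who worked, including part-time for economic reasons, counts as employed).
Unemployed = 8,580.
Labor force = 159,815 + 8,580 = 168,395.
Not in labor force = 12,694 + 1,171 + 44,385 + 10,436 = 68,686 (those not working and not actively searching are outside the labor force — including those who want a job but have given up searching).
Civilian working-age population = 168,395 + 68,686 = 237,081.
Unemployment rate = 8,580 / 168,395 = 5.10%.
Labor force participation rate = 168,395 / 237,081 = 71.03%.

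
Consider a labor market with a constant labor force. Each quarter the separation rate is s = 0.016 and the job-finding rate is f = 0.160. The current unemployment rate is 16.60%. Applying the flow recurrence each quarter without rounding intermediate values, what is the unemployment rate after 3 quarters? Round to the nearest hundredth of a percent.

Unemployment rate after three quarters ≈ 13.29%.

With a fixed labor force, u_{t+1} = u_t + s·(1−u_t) − f·u_t = u_t·(1−s−f) + s.
Here 1−s−f = 0.824 and s = 0.016.
u_1 = 0.166000 × 0.824 + 0.016 = 0.152784.
u_2 = 0.152784 × 0.824 + 0.016 = 0.141894.
u_3 = 0.141894 × 0.824 + 0.016 = 0.132921.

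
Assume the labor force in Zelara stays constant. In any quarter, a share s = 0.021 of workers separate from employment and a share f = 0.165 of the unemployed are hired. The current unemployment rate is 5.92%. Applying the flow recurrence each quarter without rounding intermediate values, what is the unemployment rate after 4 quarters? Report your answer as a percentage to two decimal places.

With a fixed labor force, u_{t+1} = u_t + s·(1−u_t) − f·u_t = u_t·(1−s−f) + s.
Here 1−s−f = 0.814 and s = 0.021.
u_1 = 0.059200 × 0.814 + 0.021 = 0.069189.
u_2 = 0.069189 × 0.814 + 0.021 = 0.077320.
u_3 = 0.077320 × 0.814 + 0.021 = 0.083938.
u_4 = 0.083938 × 0.814 + 0.021 = 0.089326.

Unemployment rate after four quarters ≈ 8.93%.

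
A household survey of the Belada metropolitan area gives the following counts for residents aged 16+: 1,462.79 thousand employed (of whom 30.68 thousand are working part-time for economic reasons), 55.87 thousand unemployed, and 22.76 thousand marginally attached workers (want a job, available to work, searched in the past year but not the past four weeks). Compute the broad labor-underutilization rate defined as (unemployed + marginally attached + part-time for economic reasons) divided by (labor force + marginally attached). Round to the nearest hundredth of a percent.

Labor force = 1,462.79 + 55.87 = 1,518.66 thousand.
Numerator = 55.87 + 22.76 + 30.68 = 109.31 thousand.
Denominator = 1,518.66 + 22.76 = 1,541.42 thousand.
Broad rate = 109.31 / 1,541.42 = 7.09%.

Broad underutilization rate ≈ 7.09%.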